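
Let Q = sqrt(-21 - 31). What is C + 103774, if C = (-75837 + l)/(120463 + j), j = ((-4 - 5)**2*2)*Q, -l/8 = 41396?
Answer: 1505991802897803/14512699057 + 131869620*I*sqrt(13)/14512699057 ≈ 1.0377e+5 + 0.032762*I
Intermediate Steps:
l = -331168 (l = -8*41396 = -331168)
Q = 2*I*sqrt(13) (Q = sqrt(-52) = 2*I*sqrt(13) ≈ 7.2111*I)
j = 324*I*sqrt(13) (j = ((-4 - 5)**2*2)*(2*I*sqrt(13)) = ((-9)**2*2)*(2*I*sqrt(13)) = (81*2)*(2*I*sqrt(13)) = 162*(2*I*sqrt(13)) = 324*I*sqrt(13) ≈ 1168.2*I)
C = -407005/(120463 + 324*I*sqrt(13)) (C = (-75837 - 331168)/(120463 + 324*I*sqrt(13)) = -407005/(120463 + 324*I*sqrt(13)) ≈ -3.3784 + 0.032762*I)
C + 103774 = (-49029043315/14512699057 + 131869620*I*sqrt(13)/14512699057) + 103774 = 1505991802897803/14512699057 + 131869620*I*sqrt(13)/14512699057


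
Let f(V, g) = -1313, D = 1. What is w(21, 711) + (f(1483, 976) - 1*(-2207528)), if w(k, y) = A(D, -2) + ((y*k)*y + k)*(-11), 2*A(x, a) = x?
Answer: -229138733/2 ≈ -1.1457e+8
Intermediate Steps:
A(x, a) = x/2
w(k, y) = ½ - 11*k - 11*k*y² (w(k, y) = (½)*1 + ((y*k)*y + k)*(-11) = ½ + ((k*y)*y + k)*(-11) = ½ + (k*y² + k)*(-11) = ½ + (k + k*y²)*(-11) = ½ + (-11*k - 11*k*y²) = ½ - 11*k - 11*k*y²)
w(21, 711) + (f(1483, 976) - 1*(-2207528)) = (½ - 11*21 - 11*21*711²) + (-1313 - 1*(-2207528)) = (½ - 231 - 11*21*505521) + (-1313 + 2207528) = (½ - 231 - 116775351) + 2206215 = -233551163/2 + 2206215 = -229138733/2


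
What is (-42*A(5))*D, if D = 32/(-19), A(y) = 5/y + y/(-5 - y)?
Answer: 672/19 ≈ 35.368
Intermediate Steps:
D = -32/19 (D = 32*(-1/19) = -32/19 ≈ -1.6842)
(-42*A(5))*D = -42*(25 - 1*5² + 5*5)/(5*(5 + 5))*(-32/19) = -42*(25 - 1*25 + 25)/(5*10)*(-32/19) = -42*(25 - 25 + 25)/(5*10)*(-32/19) = -42*25/(5*10)*(-32/19) = -42*½*(-32/19) = -21*(-32/19) = 672/19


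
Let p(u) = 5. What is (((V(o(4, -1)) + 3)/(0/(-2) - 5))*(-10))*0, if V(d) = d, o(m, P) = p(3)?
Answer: 0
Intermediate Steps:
o(m, P) = 5
(((V(o(4, -1)) + 3)/(0/(-2) - 5))*(-10))*0 = (((5 + 3)/(0/(-2) - 5))*(-10))*0 = ((8/(0*(-½) - 5))*(-10))*0 = ((8/(0 - 5))*(-10))*0 = ((8/(-5))*(-10))*0 = ((8*(-⅕))*(-10))*0 = -8/5*(-10)*0 = 16*0 = 0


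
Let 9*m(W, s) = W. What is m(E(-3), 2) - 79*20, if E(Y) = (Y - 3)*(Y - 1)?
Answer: -4732/3 ≈ -1577.3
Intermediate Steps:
E(Y) = (-1 + Y)*(-3 + Y) (E(Y) = (-3 + Y)*(-1 + Y) = (-1 + Y)*(-3 + Y))
m(W, s) = W/9
m(E(-3), 2) - 79*20 = (3 + (-3)² - 4*(-3))/9 - 79*20 = (3 + 9 + 12)/9 - 1580 = (⅑)*24 - 1580 = 8/3 - 1580 = -4732/3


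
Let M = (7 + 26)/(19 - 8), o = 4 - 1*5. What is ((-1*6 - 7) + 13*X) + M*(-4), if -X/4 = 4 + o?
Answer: -181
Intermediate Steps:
o = -1 (o = 4 - 5 = -1)
X = -12 (X = -4*(4 - 1) = -4*3 = -12)
M = 3 (M = 33/11 = 33*(1/11) = 3)
((-1*6 - 7) + 13*X) + M*(-4) = ((-1*6 - 7) + 13*(-12)) + 3*(-4) = ((-6 - 7) - 156) - 12 = (-13 - 156) - 12 = -169 - 12 = -181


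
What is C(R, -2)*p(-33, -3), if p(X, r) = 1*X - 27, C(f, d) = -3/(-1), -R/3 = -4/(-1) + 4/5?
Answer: -180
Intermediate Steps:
R = -72/5 (R = -3*(-4/(-1) + 4/5) = -3*(-4*(-1) + 4*(⅕)) = -3*(4 + ⅘) = -3*24/5 = -72/5 ≈ -14.400)
C(f, d) = 3 (C(f, d) = -3*(-1) = 3)
p(X, r) = -27 + X (p(X, r) = X - 27 = -27 + X)
C(R, -2)*p(-33, -3) = 3*(-27 - 33) = 3*(-60) = -180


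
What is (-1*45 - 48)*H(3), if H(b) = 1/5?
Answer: -93/5 ≈ -18.600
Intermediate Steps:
H(b) = ⅕
(-1*45 - 48)*H(3) = (-1*45 - 48)*(⅕) = (-45 - 48)*(⅕) = -93*⅕ = -93/5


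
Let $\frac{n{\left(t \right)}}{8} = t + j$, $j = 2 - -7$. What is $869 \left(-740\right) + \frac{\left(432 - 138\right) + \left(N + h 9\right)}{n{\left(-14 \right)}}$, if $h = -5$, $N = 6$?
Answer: $- \frac{5144531}{8} \approx -6.4307 \cdot 10^{5}$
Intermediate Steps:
$j = 9$ ($j = 2 + 7 = 9$)
$n{\left(t \right)} = 72 + 8 t$ ($n{\left(t \right)} = 8 \left(t + 9\right) = 8 \left(9 + t\right) = 72 + 8 t$)
$869 \left(-740\right) + \frac{\left(432 - 138\right) + \left(N + h 9\right)}{n{\left(-14 \right)}} = 869 \left(-740\right) + \frac{\left(432 - 138\right) + \left(6 - 45\right)}{72 + 8 \left(-14\right)} = -643060 + \frac{294 + \left(6 - 45\right)}{72 - 112} = -643060 + \frac{294 - 39}{-40} = -643060 + 255 \left(- \frac{1}{40}\right) = -643060 - \frac{51}{8} = - \frac{5144531}{8}$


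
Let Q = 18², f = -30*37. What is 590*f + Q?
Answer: -654576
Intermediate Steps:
f = -1110
Q = 324
590*f + Q = 590*(-1110) + 324 = -654900 + 324 = -654576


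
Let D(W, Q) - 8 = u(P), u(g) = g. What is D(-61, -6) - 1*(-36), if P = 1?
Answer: 45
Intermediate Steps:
D(W, Q) = 9 (D(W, Q) = 8 + 1 = 9)
D(-61, -6) - 1*(-36) = 9 - 1*(-36) = 9 + 36 = 45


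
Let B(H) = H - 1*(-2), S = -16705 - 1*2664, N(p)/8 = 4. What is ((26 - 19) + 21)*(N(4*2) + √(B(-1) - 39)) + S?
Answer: -18473 + 28*I*√38 ≈ -18473.0 + 172.6*I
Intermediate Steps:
N(p) = 32 (N(p) = 8*4 = 32)
S = -19369 (S = -16705 - 2664 = -19369)
B(H) = 2 + H (B(H) = H + 2 = 2 + H)
((26 - 19) + 21)*(N(4*2) + √(B(-1) - 39)) + S = ((26 - 19) + 21)*(32 + √((2 - 1) - 39)) - 19369 = (7 + 21)*(32 + √(1 - 39)) - 19369 = 28*(32 + √(-38)) - 19369 = 28*(32 + I*√38) - 19369 = (896 + 28*I*√38) - 19369 = -18473 + 28*I*√38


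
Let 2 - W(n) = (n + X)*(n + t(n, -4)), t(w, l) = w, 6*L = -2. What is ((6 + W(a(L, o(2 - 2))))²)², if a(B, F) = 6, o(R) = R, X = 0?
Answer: 16777216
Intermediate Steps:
L = -⅓ (L = (⅙)*(-2) = -⅓ ≈ -0.33333)
W(n) = 2 - 2*n² (W(n) = 2 - (n + 0)*(n + n) = 2 - n*2*n = 2 - 2*n²)
((6 + W(a(L, o(2 - 2))))²)² = ((6 + (2 - 2*6²))²)² = ((6 + (2 - 2*36))²)² = ((6 + (2 - 72))²)² = ((6 - 70)²)² = ((-64)²)² = 4096² = 16777216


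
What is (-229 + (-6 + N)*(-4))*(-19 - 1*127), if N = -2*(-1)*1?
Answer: 31098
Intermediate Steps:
N = 2 (N = 2*1 = 2)
(-229 + (-6 + N)*(-4))*(-19 - 1*127) = (-229 + (-6 + 2)*(-4))*(-19 - 1*127) = (-229 - 4*(-4))*(-19 - 127) = (-229 + 16)*(-146) = -213*(-146) = 31098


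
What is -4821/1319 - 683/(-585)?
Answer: -1919408/771615 ≈ -2.4875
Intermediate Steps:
-4821/1319 - 683/(-585) = -4821*1/1319 - 683*(-1/585) = -4821/1319 + 683/585 = -1919408/771615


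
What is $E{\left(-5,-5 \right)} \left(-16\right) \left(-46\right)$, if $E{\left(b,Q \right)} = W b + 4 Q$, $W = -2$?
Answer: $-7360$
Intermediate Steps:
$E{\left(b,Q \right)} = - 2 b + 4 Q$
$E{\left(-5,-5 \right)} \left(-16\right) \left(-46\right) = \left(\left(-2\right) \left(-5\right) + 4 \left(-5\right)\right) \left(-16\right) \left(-46\right) = \left(10 - 20\right) \left(-16\right) \left(-46\right) = \left(-10\right) \left(-16\right) \left(-46\right) = 160 \left(-46\right) = -7360$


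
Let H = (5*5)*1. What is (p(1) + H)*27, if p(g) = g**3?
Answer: 702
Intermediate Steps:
H = 25 (H = 25*1 = 25)
(p(1) + H)*27 = (1**3 + 25)*27 = (1 + 25)*27 = 26*27 = 702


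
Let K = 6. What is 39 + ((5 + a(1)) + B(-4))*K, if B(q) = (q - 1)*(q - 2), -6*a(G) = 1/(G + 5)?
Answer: 1493/6 ≈ 248.83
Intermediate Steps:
a(G) = -1/(6*(5 + G)) (a(G) = -1/(6*(G + 5)) = -1/(6*(5 + G)))
B(q) = (-1 + q)*(-2 + q)
39 + ((5 + a(1)) + B(-4))*K = 39 + ((5 - 1/(30 + 6*1)) + (2 + (-4)² - 3*(-4)))*6 = 39 + ((5 - 1/(30 + 6)) + (2 + 16 + 12))*6 = 39 + ((5 - 1/36) + 30)*6 = 39 + (179/36 + 30)*6 = 39 + (1259/36)*6 = 39 + 1259/6 = 1493/6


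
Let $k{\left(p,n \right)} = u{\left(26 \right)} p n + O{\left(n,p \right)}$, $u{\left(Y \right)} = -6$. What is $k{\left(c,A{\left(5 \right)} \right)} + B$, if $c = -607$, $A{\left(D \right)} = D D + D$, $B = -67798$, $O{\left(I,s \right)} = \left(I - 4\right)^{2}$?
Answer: $42138$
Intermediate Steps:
$O{\left(I,s \right)} = \left(-4 + I\right)^{2}$
$A{\left(D \right)} = D + D^{2}$ ($A{\left(D \right)} = D^{2} + D = D + D^{2}$)
$k{\left(p,n \right)} = \left(-4 + n\right)^{2} - 6 n p$ ($k{\left(p,n \right)} = - 6 p n + \left(-4 + n\right)^{2} = - 6 n p + \left(-4 + n\right)^{2} = \left(-4 + n\right)^{2} - 6 n p$)
$k{\left(c,A{\left(5 \right)} \right)} + B = \left(\left(-4 + 5 \left(1 + 5\right)\right)^{2} - 6 \cdot 5 \left(1 + 5\right) \left(-607\right)\right) - 67798 = \left(\left(-4 + 5 \cdot 6\right)^{2} - 6 \cdot 5 \cdot 6 \left(-607\right)\right) - 67798 = \left(\left(-4 + 30\right)^{2} - 180 \left(-607\right)\right) - 67798 = \left(26^{2} + 109260\right) - 67798 = \left(676 + 109260\right) - 67798 = 109936 - 67798 = 42138$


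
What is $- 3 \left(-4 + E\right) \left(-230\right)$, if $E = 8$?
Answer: $2760$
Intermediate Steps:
$- 3 \left(-4 + E\right) \left(-230\right) = - 3 \left(-4 + 8\right) \left(-230\right) = \left(-3\right) 4 \left(-230\right) = \left(-12\right) \left(-230\right) = 2760$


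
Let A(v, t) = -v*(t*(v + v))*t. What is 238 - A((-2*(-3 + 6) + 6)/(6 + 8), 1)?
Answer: 238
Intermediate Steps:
A(v, t) = -2*t**2*v**2 (A(v, t) = -v*(t*(2*v))*t = -v*(2*t*v)*t = -2*t*v**2*t = -2*t**2*v**2)
238 - A((-2*(-3 + 6) + 6)/(6 + 8), 1) = 238 - (-2)*1**2*((-2*(-3 + 6) + 6)/(6 + 8))**2 = 238 - (-2)*((-2*3 + 6)/14)**2 = 238 - (-2)*((-6 + 6)*(1/14))**2 = 238 - (-2)*(0*(1/14))**2 = 238 - (-2)*0**2 = 238 - (-2)*0 = 238 - 1*0 = 238 + 0 = 238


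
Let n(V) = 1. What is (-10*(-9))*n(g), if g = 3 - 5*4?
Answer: 90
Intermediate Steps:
g = -17 (g = 3 - 20 = -17)
(-10*(-9))*n(g) = -10*(-9)*1 = 90*1 = 90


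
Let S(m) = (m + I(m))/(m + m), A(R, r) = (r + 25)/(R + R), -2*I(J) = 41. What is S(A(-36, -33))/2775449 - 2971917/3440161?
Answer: -32994878802019/38191965629156 ≈ -0.86392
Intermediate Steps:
I(J) = -41/2 (I(J) = -½*41 = -41/2)
A(R, r) = (25 + r)/(2*R) (A(R, r) = (25 + r)/((2*R)) = (25 + r)*(1/(2*R)) = (25 + r)/(2*R))
S(m) = (-41/2 + m)/(2*m) (S(m) = (m - 41/2)/(m + m) = (-41/2 + m)/((2*m)) = (-41/2 + m)*(1/(2*m)) = (-41/2 + m)/(2*m))
S(A(-36, -33))/2775449 - 2971917/3440161 = ((-41 + 2*((½)*(25 - 33)/(-36)))/(4*(((½)*(25 - 33)/(-36)))))/2775449 - 2971917/3440161 = ((-41 + 2*((½)*(-1/36)*(-8)))/(4*(((½)*(-1/36)*(-8)))))*(1/2775449) - 2971917*1/3440161 = ((-41 + 2*(⅑))/(4*(⅑)))*(1/2775449) - 2971917/3440161 = ((¼)*9*(-41 + 2/9))*(1/2775449) - 2971917/3440161 = ((¼)*9*(-367/9))*(1/2775449) - 2971917/3440161 = -367/4*1/2775449 - 2971917/3440161 = -367/11101796 - 2971917/3440161 = -32994878802019/38191965629156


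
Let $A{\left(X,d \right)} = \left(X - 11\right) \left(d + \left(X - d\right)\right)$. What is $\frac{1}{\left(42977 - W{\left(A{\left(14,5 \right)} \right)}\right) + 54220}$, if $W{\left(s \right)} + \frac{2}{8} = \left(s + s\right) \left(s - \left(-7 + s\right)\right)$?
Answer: $\frac{4}{386437} \approx 1.0351 \cdot 10^{-5}$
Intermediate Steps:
$A{\left(X,d \right)} = X \left(-11 + X\right)$ ($A{\left(X,d \right)} = \left(-11 + X\right) X = X \left(-11 + X\right)$)
$W{\left(s \right)} = - \frac{1}{4} + 14 s$ ($W{\left(s \right)} = - \frac{1}{4} + \left(s + s\right) \left(s - \left(-7 + s\right)\right) = - \frac{1}{4} + 2 s 7 = - \frac{1}{4} + 14 s$)
$\frac{1}{\left(42977 - W{\left(A{\left(14,5 \right)} \right)}\right) + 54220} = \frac{1}{\left(42977 - \left(- \frac{1}{4} + 14 \cdot 14 \left(-11 + 14\right)\right)\right) + 54220} = \frac{1}{\left(42977 - \left(- \frac{1}{4} + 14 \cdot 14 \cdot 3\right)\right) + 54220} = \frac{1}{\left(42977 - \left(- \frac{1}{4} + 14 \cdot 42\right)\right) + 54220} = \frac{1}{\left(42977 - \left(- \frac{1}{4} + 588\right)\right) + 54220} = \frac{1}{\left(42977 - \frac{2351}{4}\right) + 54220} = \frac{1}{\frac{169557}{4} + 54220} = \frac{1}{\frac{386437}{4}} = \frac{4}{386437}$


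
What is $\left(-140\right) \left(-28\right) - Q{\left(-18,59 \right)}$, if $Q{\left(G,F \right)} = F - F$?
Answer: $3920$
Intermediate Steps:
$Q{\left(G,F \right)} = 0$
$\left(-140\right) \left(-28\right) - Q{\left(-18,59 \right)} = \left(-140\right) \left(-28\right) - 0 = 3920 + 0 = 3920$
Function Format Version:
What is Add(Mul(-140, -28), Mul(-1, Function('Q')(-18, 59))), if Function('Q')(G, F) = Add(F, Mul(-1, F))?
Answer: 3920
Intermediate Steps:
Function('Q')(G, F) = 0
Add(Mul(-140, -28), Mul(-1, Function('Q')(-18, 59))) = Add(Mul(-140, -28), Mul(-1, 0)) = Add(3920, 0) = 3920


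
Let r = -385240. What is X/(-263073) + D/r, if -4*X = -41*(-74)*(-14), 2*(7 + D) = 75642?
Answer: -7019352991/50673121260 ≈ -0.13852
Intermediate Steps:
D = 37814 (D = -7 + (1/2)*75642 = -7 + 37821 = 37814)
X = 10619 (X = -(-41*(-74))*(-14)/4 = -1517*(-14)/2 = -1/4*(-42476) = 10619)
X/(-263073) + D/r = 10619/(-263073) + 37814/(-385240) = 10619*(-1/263073) + 37814*(-1/385240) = -10619/263073 - 18907/192620 = -7019352991/50673121260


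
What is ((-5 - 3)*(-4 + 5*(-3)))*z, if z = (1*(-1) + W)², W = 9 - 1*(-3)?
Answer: 18392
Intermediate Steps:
W = 12 (W = 9 + 3 = 12)
z = 121 (z = (1*(-1) + 12)² = (-1 + 12)² = 11² = 121)
((-5 - 3)*(-4 + 5*(-3)))*z = ((-5 - 3)*(-4 + 5*(-3)))*121 = -8*(-4 - 15)*121 = -8*(-19)*121 = 152*121 = 18392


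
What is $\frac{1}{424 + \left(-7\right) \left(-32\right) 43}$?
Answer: $\frac{1}{10056} \approx 9.9443 \cdot 10^{-5}$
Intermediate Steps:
$\frac{1}{424 + \left(-7\right) \left(-32\right) 43} = \frac{1}{424 + 224 \cdot 43} = \frac{1}{424 + 9632} = \frac{1}{10056}$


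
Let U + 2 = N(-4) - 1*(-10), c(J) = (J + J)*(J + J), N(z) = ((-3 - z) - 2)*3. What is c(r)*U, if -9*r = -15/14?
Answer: 125/441 ≈ 0.28345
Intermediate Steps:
r = 5/42 (r = -(-5)/(3*14) = -1/9*(-15/14) = 5/42 ≈ 0.11905)
N(z) = -15 - 3*z (N(z) = (-5 - z)*3 = -15 - 3*z)
c(J) = 4*J**2 (c(J) = (2*J)*(2*J) = 4*J**2)
U = 5 (U = -2 + ((-15 - 3*(-4)) - 1*(-10)) = -2 + ((-15 + 12) + 10) = -2 + (-3 + 10) = -2 + 7 = 5)
c(r)*U = (4*(5/42)**2)*5 = (4*(25/1764))*5 = (25/441)*5 = 125/441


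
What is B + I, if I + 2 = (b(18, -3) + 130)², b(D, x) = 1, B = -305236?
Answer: -288077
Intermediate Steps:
I = 17159 (I = -2 + (1 + 130)² = -2 + 131² = -2 + 17161 = 17159)
B + I = -305236 + 17159 = -288077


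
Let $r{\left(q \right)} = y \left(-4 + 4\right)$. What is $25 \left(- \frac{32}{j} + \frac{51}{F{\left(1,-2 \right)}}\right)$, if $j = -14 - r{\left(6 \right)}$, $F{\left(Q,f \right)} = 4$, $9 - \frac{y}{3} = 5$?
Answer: $\frac{10525}{28} \approx 375.89$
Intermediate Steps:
$y = 12$ ($y = 27 - 15 = 12$)
$r{\left(q \right)} = 0$ ($r{\left(q \right)} = 12 \left(-4 + 4\right) = 12 \cdot 0 = 0$)
$j = -14$ ($j = -14 - 0 = -14 + 0 = -14$)
$25 \left(- \frac{32}{j} + \frac{51}{F{\left(1,-2 \right)}}\right) = 25 \left(- \frac{32}{-14} + \frac{51}{4}\right) = 25 \left(\left(-32\right) \left(- \frac{1}{14}\right) + 51 \cdot \frac{1}{4}\right) = 25 \left(\frac{16}{7} + \frac{51}{4}\right) = 25 \cdot \frac{421}{28} = \frac{10525}{28}$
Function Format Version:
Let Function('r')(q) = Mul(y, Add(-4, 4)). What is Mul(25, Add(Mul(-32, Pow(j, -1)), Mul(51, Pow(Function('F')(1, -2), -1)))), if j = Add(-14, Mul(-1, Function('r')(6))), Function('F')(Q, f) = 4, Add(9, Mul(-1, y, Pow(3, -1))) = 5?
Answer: Rational(10525, 28) ≈ 375.89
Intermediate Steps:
y = 12 (y = Add(27, Mul(-3, 5)) = Add(27, -15) = 12)
Function('r')(q) = 0 (Function('r')(q) = Mul(12, Add(-4, 4)) = Mul(12, 0) = 0)
j = -14 (j = Add(-14, Mul(-1, 0)) = Add(-14, 0) = -14)
Mul(25, Add(Mul(-32, Pow(j, -1)), Mul(51, Pow(Function('F')(1, -2), -1)))) = Mul(25, Add(Mul(-32, Pow(-14, -1)), Mul(51, Pow(4, -1)))) = Mul(25, Add(Mul(-32, Rational(-1, 14)), Mul(51, Rational(1, 4)))) = Mul(25, Add(Rational(16, 7), Rational(51, 4))) = Mul(25, Rational(421, 28)) = Rational(10525, 28)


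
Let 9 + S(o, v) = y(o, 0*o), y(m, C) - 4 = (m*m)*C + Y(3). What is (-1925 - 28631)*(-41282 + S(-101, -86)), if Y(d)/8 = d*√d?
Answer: 1261565572 - 733344*√3 ≈ 1.2603e+9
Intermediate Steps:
Y(d) = 8*d^(3/2) (Y(d) = 8*(d*√d) = 8*d^(3/2))
y(m, C) = 4 + 24*√3 + C*m² (y(m, C) = 4 + ((m*m)*C + 8*3^(3/2)) = 4 + (m²*C + 8*(3*√3)) = 4 + (C*m² + 24*√3) = 4 + (24*√3 + C*m²) = 4 + 24*√3 + C*m²)
S(o, v) = -5 + 24*√3 (S(o, v) = -9 + (4 + 24*√3 + (0*o)*o²) = -9 + (4 + 24*√3 + 0*o²) = -9 + (4 + 24*√3 + 0) = -9 + (4 + 24*√3) = -5 + 24*√3)
(-1925 - 28631)*(-41282 + S(-101, -86)) = (-1925 - 28631)*(-41282 + (-5 + 24*√3)) = -30556*(-41287 + 24*√3) = 1261565572 - 733344*√3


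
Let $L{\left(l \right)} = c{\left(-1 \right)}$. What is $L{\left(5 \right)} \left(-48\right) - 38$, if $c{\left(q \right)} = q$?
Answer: $10$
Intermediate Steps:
$L{\left(l \right)} = -1$
$L{\left(5 \right)} \left(-48\right) - 38 = \left(-1\right) \left(-48\right) - 38 = 48 - 38 = 10$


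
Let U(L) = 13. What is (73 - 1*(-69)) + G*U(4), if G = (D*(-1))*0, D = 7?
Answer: 142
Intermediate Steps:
G = 0 (G = (7*(-1))*0 = -7*0 = 0)
(73 - 1*(-69)) + G*U(4) = (73 - 1*(-69)) + 0*13 = (73 + 69) + 0 = 142 + 0 = 142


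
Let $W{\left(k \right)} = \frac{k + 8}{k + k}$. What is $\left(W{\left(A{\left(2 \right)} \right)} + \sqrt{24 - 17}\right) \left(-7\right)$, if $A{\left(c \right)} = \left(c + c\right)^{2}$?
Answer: $- \frac{21}{4} - 7 \sqrt{7} \approx -23.77$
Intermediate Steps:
$A{\left(c \right)} = 4 c^{2}$ ($A{\left(c \right)} = \left(2 c\right)^{2} = 4 c^{2}$)
$W{\left(k \right)} = \frac{8 + k}{2 k}$
$\left(W{\left(A{\left(2 \right)} \right)} + \sqrt{24 - 17}\right) \left(-7\right) = \left(\frac{8 + 4 \cdot 2^{2}}{2 \cdot 4 \cdot 2^{2}} + \sqrt{24 - 17}\right) \left(-7\right) = \left(\frac{8 + 4 \cdot 4}{2 \cdot 4 \cdot 4} + \sqrt{7}\right) \left(-7\right) = \left(\frac{8 + 16}{2 \cdot 16} + \sqrt{7}\right) \left(-7\right) = \left(\frac{1}{2} \cdot \frac{1}{16} \cdot 24 + \sqrt{7}\right) \left(-7\right) = \left(\frac{3}{4} + \sqrt{7}\right) \left(-7\right) = - \frac{21}{4} - 7 \sqrt{7}$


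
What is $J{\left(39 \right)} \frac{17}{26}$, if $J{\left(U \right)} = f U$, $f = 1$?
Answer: $\frac{51}{2} \approx 25.5$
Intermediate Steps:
$J{\left(U \right)} = U$ ($J{\left(U \right)} = 1 U = U$)
$J{\left(39 \right)} \frac{17}{26} = 39 \cdot \frac{17}{26} = \frac{51}{2}$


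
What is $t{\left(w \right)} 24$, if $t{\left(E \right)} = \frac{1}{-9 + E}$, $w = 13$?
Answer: $6$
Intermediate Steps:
$t{\left(w \right)} 24 = \frac{1}{-9 + 13} \cdot 24 = \frac{1}{4} \cdot 24 = 6$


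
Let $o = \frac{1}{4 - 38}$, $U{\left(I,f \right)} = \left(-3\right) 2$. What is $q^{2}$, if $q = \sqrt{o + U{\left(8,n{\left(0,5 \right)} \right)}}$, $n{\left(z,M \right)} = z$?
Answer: $- \frac{205}{34} \approx -6.0294$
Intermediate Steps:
$U{\left(I,f \right)} = -6$
$o = - \frac{1}{34}$ ($o = \frac{1}{-34} = - \frac{1}{34} \approx -0.029412$)
$q = \frac{i \sqrt{6970}}{34}$ ($q = \sqrt{- \frac{1}{34} - 6} = \sqrt{- \frac{205}{34}} = \frac{i \sqrt{6970}}{34} \approx 2.4555 i$)
$q^{2} = \left(\frac{i \sqrt{6970}}{34}\right)^{2} = - \frac{205}{34}$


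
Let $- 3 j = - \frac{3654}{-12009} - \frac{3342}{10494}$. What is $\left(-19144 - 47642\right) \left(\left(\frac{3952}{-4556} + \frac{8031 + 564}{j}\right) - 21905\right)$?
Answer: $- \frac{13566947771981034948}{113204071} \approx -1.1985 \cdot 10^{11}$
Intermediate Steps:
$j = \frac{99389}{21003741}$ ($j = - \frac{- \frac{3654}{-12009} - \frac{3342}{10494}}{3} = - \frac{\left(-3654\right) \left(- \frac{1}{12009}\right) - \frac{557}{1749}}{3} = - \frac{\frac{1218}{4003} - \frac{557}{1749}}{3} = \left(- \frac{1}{3}\right) \left(- \frac{99389}{7001247}\right) = \frac{99389}{21003741} \approx 0.004732$)
$\left(-19144 - 47642\right) \left(\left(\frac{3952}{-4556} + \frac{8031 + 564}{j}\right) - 21905\right) = \left(-19144 - 47642\right) \left(\left(\frac{3952}{-4556} + \frac{8031 + 564}{\frac{99389}{21003741}}\right) - 21905\right) = - 66786 \left(\left(3952 \left(- \frac{1}{4556}\right) + 8595 \cdot \frac{21003741}{99389}\right) - 21905\right) = - 66786 \left(\left(- \frac{988}{1139} + \frac{180527153895}{99389}\right) - 21905\right) = - 66786 \left(\frac{205620330090073}{113204071} - 21905\right) = \left(-66786\right) \frac{203140594914818}{113204071} = - \frac{13566947771981034948}{113204071}$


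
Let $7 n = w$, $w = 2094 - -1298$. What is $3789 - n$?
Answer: $\frac{23131}{7} \approx 3304.4$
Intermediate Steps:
$w = 3392$ ($w = 2094 + 1298 = 3392$)
$n = \frac{3392}{7}$ ($n = \frac{1}{7} \cdot 3392 = \frac{3392}{7} \approx 484.57$)
$3789 - n = 3789 - \frac{3392}{7} = \frac{23131}{7}$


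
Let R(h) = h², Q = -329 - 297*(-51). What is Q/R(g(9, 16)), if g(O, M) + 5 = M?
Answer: 14818/121 ≈ 122.46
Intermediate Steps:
g(O, M) = -5 + M
Q = 14818 (Q = -329 + 15147 = 14818)
Q/R(g(9, 16)) = 14818/((-5 + 16)²) = 14818/(11²) = 14818/121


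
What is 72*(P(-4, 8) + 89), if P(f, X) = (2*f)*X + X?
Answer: 2376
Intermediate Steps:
P(f, X) = X + 2*X*f (P(f, X) = 2*X*f + X = X + 2*X*f)
72*(P(-4, 8) + 89) = 72*(8*(1 + 2*(-4)) + 89) = 72*(8*(1 - 8) + 89) = 72*(8*(-7) + 89) = 72*(-56 + 89) = 72*33 = 2376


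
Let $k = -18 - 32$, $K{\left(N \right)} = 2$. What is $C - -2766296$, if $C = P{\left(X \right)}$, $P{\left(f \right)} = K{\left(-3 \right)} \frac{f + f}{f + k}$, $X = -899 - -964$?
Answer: $\frac{8298940}{3} \approx 2.7663 \cdot 10^{6}$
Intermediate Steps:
$k = -50$ ($k = -18 - 32 = -50$)
$X = 65$ ($X = -899 + 964 = 65$)
$P{\left(f \right)} = \frac{4 f}{-50 + f}$ ($P{\left(f \right)} = 2 \frac{f + f}{f - 50} = 2 \frac{2 f}{-50 + f} = \frac{4 f}{-50 + f}$)
$C = \frac{52}{3}$ ($C = 4 \cdot 65 \frac{1}{-50 + 65} = 4 \cdot 65 \cdot \frac{1}{15} = \frac{52}{3} \approx 17.333$)
$C - -2766296 = \frac{52}{3} - -2766296 = \frac{52}{3} + 2766296 = \frac{8298940}{3}$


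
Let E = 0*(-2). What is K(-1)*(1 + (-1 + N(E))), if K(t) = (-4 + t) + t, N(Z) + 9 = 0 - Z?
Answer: 54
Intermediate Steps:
E = 0
N(Z) = -9 - Z (N(Z) = -9 + (0 - Z) = -9 - Z)
K(t) = -4 + 2*t
K(-1)*(1 + (-1 + N(E))) = (-4 + 2*(-1))*(1 + (-1 + (-9 - 1*0))) = (-4 - 2)*(1 + (-1 + (-9 + 0))) = -6*(1 + (-1 - 9)) = -6*(1 - 10) = -6*(-9) = 54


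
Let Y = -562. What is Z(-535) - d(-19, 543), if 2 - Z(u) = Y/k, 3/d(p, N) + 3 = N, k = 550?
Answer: 29861/9900 ≈ 3.0163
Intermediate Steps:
d(p, N) = 3/(-3 + N)
Z(u) = 831/275 (Z(u) = 2 - (-562)/550 = 2 - 1*(-281/275) = 2 + 281/275 = 831/275)
Z(-535) - d(-19, 543) = 831/275 - 3/(-3 + 543) = 831/275 - 3/540 = 831/275 - 1*1/180 = 831/275 - 1/180 = 29861/9900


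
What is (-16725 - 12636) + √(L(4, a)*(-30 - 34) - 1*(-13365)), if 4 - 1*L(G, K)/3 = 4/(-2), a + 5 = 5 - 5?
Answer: -29361 + 3*√1357 ≈ -29251.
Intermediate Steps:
a = -5 (a = -5 + (5 - 5) = -5 + 0 = -5)
L(G, K) = 18 (L(G, K) = 12 - 12/(-2) = 12 - 12*(-1)/2 = 12 - 3*(-2) = 12 + 6 = 18)
(-16725 - 12636) + √(L(4, a)*(-30 - 34) - 1*(-13365)) = (-16725 - 12636) + √(18*(-30 - 34) - 1*(-13365)) = -29361 + √(18*(-64) + 13365) = -29361 + √(-1152 + 13365) = -29361 + √12213 = -29361 + 3*√1357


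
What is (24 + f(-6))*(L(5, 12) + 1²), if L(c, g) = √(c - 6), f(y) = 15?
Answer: 39 + 39*I ≈ 39.0 + 39.0*I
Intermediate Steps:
L(c, g) = √(-6 + c)
(24 + f(-6))*(L(5, 12) + 1²) = (24 + 15)*(√(-6 + 5) + 1²) = 39*(√(-1) + 1) = 39*(I + 1) = 39*(1 + I) = 39 + 39*I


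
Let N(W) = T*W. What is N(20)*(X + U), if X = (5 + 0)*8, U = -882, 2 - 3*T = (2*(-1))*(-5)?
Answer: 134720/3 ≈ 44907.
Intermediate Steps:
T = -8/3 (T = 2/3 - 2*(-1)*(-5)/3 = 2/3 - (-2)*(-5)/3 = 2/3 - 1/3*10 = 2/3 - 10/3 = -8/3 ≈ -2.6667)
N(W) = -8*W/3
X = 40 (X = 5*8 = 40)
N(20)*(X + U) = (-8/3*20)*(40 - 882) = -160/3*(-842) = 134720/3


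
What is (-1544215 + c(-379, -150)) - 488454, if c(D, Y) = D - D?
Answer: -2032669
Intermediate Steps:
c(D, Y) = 0
(-1544215 + c(-379, -150)) - 488454 = (-1544215 + 0) - 488454 = -1544215 - 488454 = -2032669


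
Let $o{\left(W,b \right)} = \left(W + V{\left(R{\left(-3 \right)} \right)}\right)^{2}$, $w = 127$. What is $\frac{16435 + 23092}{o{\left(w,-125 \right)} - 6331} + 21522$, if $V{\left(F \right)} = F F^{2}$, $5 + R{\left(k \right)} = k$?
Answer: $\frac{3053882195}{141894} \approx 21522.0$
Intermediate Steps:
$R{\left(k \right)} = -5 + k$
$V{\left(F \right)} = F^{3}$
$o{\left(W,b \right)} = \left(-512 + W\right)^{2}$ ($o{\left(W,b \right)} = \left(W + \left(-5 - 3\right)^{3}\right)^{2} = \left(W + \left(-8\right)^{3}\right)^{2} = \left(W - 512\right)^{2} = \left(-512 + W\right)^{2}$)
$\frac{16435 + 23092}{o{\left(w,-125 \right)} - 6331} + 21522 = \frac{16435 + 23092}{\left(-512 + 127\right)^{2} - 6331} + 21522 = \frac{39527}{\left(-385\right)^{2} - 6331} + 21522 = \frac{39527}{148225 - 6331} + 21522 = \frac{39527}{141894} + 21522 = \frac{3053882195}{141894}$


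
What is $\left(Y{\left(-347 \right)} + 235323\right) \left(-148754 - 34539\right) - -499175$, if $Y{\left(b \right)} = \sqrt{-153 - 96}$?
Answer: $-43132559464 - 183293 i \sqrt{249} \approx -4.3133 \cdot 10^{10} - 2.8923 \cdot 10^{6} i$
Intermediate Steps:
$Y{\left(b \right)} = i \sqrt{249}$ ($Y{\left(b \right)} = \sqrt{-249} = i \sqrt{249}$)
$\left(Y{\left(-347 \right)} + 235323\right) \left(-148754 - 34539\right) - -499175 = \left(i \sqrt{249} + 235323\right) \left(-148754 - 34539\right) - -499175 = \left(235323 + i \sqrt{249}\right) \left(-183293\right) + 499175 = \left(-43133058639 - 183293 i \sqrt{249}\right) + 499175 = -43132559464 - 183293 i \sqrt{249}$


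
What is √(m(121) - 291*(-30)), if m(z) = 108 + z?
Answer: 17*√31 ≈ 94.652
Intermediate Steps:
√(m(121) - 291*(-30)) = √((108 + 121) - 291*(-30)) = √(229 + 8730) = √8959 = 17*√31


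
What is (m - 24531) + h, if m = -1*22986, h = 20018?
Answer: -27499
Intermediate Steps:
m = -22986
(m - 24531) + h = (-22986 - 24531) + 20018 = -47517 + 20018 = -27499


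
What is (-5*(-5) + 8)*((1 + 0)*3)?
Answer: 99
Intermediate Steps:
(-5*(-5) + 8)*((1 + 0)*3) = (25 + 8)*(1*3) = 33*3 = 99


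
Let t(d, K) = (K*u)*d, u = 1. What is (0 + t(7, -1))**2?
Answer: 49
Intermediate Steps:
t(d, K) = K*d (t(d, K) = (K*1)*d = K*d)
(0 + t(7, -1))**2 = (0 - 1*7)**2 = (0 - 7)**2 = (-7)**2 = 49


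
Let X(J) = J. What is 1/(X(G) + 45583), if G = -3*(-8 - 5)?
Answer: 1/45622 ≈ 2.1919e-5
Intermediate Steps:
G = 39 (G = -3*(-13) = 39)
1/(X(G) + 45583) = 1/(39 + 45583) = 1/45622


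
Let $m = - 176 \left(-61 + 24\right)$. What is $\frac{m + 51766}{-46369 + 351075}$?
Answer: $\frac{29139}{152353} \approx 0.19126$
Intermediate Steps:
$m = 6512$ ($m = \left(-176\right) \left(-37\right) = 6512$)
$\frac{m + 51766}{-46369 + 351075} = \frac{6512 + 51766}{-46369 + 351075} = \frac{58278}{304706} = 58278 \cdot \frac{1}{304706} = \frac{29139}{152353}$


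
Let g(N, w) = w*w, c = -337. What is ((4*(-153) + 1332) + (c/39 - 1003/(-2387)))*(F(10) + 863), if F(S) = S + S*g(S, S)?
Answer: 124108085434/93093 ≈ 1.3332e+6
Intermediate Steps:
g(N, w) = w²
F(S) = S + S³ (F(S) = S + S*S² = S + S³)
((4*(-153) + 1332) + (c/39 - 1003/(-2387)))*(F(10) + 863) = ((4*(-153) + 1332) + (-337/39 - 1003/(-2387)))*((10 + 10³) + 863) = ((-612 + 1332) + (-337*1/39 - 1003*(-1/2387)))*((10 + 1000) + 863) = (720 + (-337/39 + 1003/2387))*(1010 + 863) = (720 - 765302/93093)*1873 = (66261658/93093)*1873 = 124108085434/93093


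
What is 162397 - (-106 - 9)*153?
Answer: 179992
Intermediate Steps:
162397 - (-106 - 9)*153 = 162397 - (-115)*153 = 162397 - 1*(-17595) = 162397 + 17595 = 179992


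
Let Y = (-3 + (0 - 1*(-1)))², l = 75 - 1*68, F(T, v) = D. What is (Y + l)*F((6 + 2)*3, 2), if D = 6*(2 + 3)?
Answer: 330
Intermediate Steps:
D = 30 (D = 6*5 = 30)
F(T, v) = 30
l = 7 (l = 75 - 68 = 7)
Y = 4 (Y = (-3 + (0 + 1))² = (-3 + 1)² = (-2)² = 4)
(Y + l)*F((6 + 2)*3, 2) = (4 + 7)*30 = 11*30 = 330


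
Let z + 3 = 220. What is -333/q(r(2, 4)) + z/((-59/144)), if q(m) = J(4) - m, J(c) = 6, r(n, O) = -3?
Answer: -33431/59 ≈ -566.63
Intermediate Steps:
z = 217 (z = -3 + 220 = 217)
q(m) = 6 - m
-333/q(r(2, 4)) + z/((-59/144)) = -333/(6 - 1*(-3)) + 217/((-59/144)) = -333/(6 + 3) + 217/((-59*1/144)) = -333/9 + 217/(-59/144) = -333*⅑ + 217*(-144/59) = -37 - 31248/59 = -33431/59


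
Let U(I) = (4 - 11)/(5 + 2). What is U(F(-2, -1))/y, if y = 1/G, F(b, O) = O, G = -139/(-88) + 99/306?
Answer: -2847/1496 ≈ -1.9031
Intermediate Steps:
G = 2847/1496 (G = -139*(-1/88) + 99*(1/306) = 139/88 + 11/34 = 2847/1496 ≈ 1.9031)
y = 1496/2847 (y = 1/(2847/1496) = 1496/2847 ≈ 0.52547)
U(I) = -1 (U(I) = -7/7 = -7*⅐ = -1)
U(F(-2, -1))/y = -1/1496/2847 = -1*2847/1496 = -2847/1496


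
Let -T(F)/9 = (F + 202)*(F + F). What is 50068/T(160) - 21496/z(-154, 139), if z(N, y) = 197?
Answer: -5605183289/51346080 ≈ -109.16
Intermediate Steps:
T(F) = -18*F*(202 + F) (T(F) = -9*(F + 202)*(F + F) = -9*(202 + F)*2*F = -18*F*(202 + F))
50068/T(160) - 21496/z(-154, 139) = 50068/((-18*160*(202 + 160))) - 21496/197 = 50068/((-18*160*362)) - 21496*1/197 = 50068/(-1042560) - 21496/197 = 50068*(-1/1042560) - 21496/197 = -12517/260640 - 21496/197 = -5605183289/51346080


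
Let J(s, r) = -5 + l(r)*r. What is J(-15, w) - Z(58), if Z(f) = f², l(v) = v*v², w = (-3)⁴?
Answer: 43043352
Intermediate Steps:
w = 81
l(v) = v³
J(s, r) = -5 + r⁴ (J(s, r) = -5 + r³*r = -5 + r⁴)
J(-15, w) - Z(58) = (-5 + 81⁴) - 1*58² = (-5 + 43046721) - 1*3364 = 43046716 - 3364 = 43043352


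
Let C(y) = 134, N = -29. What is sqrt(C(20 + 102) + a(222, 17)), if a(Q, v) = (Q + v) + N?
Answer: 2*sqrt(86) ≈ 18.547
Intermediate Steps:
a(Q, v) = -29 + Q + v (a(Q, v) = (Q + v) - 29 = -29 + Q + v)
sqrt(C(20 + 102) + a(222, 17)) = sqrt(134 + (-29 + 222 + 17)) = sqrt(134 + 210) = sqrt(344) = 2*sqrt(86)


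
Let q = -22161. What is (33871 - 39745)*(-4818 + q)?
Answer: 158474646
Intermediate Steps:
(33871 - 39745)*(-4818 + q) = (33871 - 39745)*(-4818 - 22161) = -5874*(-26979) = 158474646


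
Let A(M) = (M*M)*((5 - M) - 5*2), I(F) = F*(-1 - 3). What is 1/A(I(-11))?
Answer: -1/94864 ≈ -1.0541e-5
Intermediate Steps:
I(F) = -4*F (I(F) = F*(-4) = -4*F)
A(M) = M**2*(-5 - M) (A(M) = M**2*((5 - M) - 10) = M**2*(-5 - M))
1/A(I(-11)) = 1/((-4*(-11))**2*(-5 - (-4)*(-11))) = 1/(44**2*(-5 - 1*44)) = 1/(1936*(-5 - 44)) = 1/(1936*(-49)) = 1/(-94864) = -1/94864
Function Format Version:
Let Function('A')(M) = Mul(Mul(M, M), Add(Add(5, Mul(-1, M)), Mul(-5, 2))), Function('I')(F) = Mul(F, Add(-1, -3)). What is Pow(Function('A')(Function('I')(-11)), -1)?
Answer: Rational(-1, 94864) ≈ -1.0541e-5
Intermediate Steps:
Function('I')(F) = Mul(-4, F) (Function('I')(F) = Mul(F, -4) = Mul(-4, F))
Function('A')(M) = Mul(Pow(M, 2), Add(-5, Mul(-1, M))) (Function('A')(M) = Mul(Pow(M, 2), Add(Add(5, Mul(-1, M)), -10)) = Mul(Pow(M, 2), Add(-5, Mul(-1, M))))
Pow(Function('A')(Function('I')(-11)), -1) = Pow(Mul(Pow(Mul(-4, -11), 2), Add(-5, Mul(-1, Mul(-4, -11)))), -1) = Pow(Mul(Pow(44, 2), Add(-5, Mul(-1, 44))), -1) = Pow(Mul(1936, Add(-5, -44)), -1) = Pow(Mul(1936, -49), -1) = Pow(-94864, -1) = Rational(-1, 94864)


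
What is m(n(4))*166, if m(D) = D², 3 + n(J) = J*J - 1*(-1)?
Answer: 32536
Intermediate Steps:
n(J) = -2 + J² (n(J) = -3 + (J*J - 1*(-1)) = -3 + (J² + 1) = -3 + (1 + J²) = -2 + J²)
m(n(4))*166 = (-2 + 4²)²*166 = (-2 + 16)²*166 = 14²*166 = 196*166 = 32536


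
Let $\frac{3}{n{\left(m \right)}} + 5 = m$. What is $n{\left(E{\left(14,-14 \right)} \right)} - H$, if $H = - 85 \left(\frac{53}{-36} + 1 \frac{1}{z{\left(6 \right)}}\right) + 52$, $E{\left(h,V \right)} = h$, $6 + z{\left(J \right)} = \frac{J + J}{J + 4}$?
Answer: $- \frac{14005}{72} \approx -194.51$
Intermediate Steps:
$z{\left(J \right)} = -6 + \frac{2 J}{4 + J}$ ($z{\left(J \right)} = -6 + \frac{J + J}{J + 4} = -6 + \frac{2 J}{4 + J}$)
$n{\left(m \right)} = \frac{3}{-5 + m}$
$H = \frac{14029}{72}$ ($H = - 85 \left(\frac{53}{-36} + 1 \frac{1}{4 \frac{1}{4 + 6} \left(-6 - 6\right)}\right) + 52 = - 85 \left(53 \left(- \frac{1}{36}\right) + 1 \frac{1}{4 \cdot \frac{1}{10} \left(-6 - 6\right)}\right) + 52 = - 85 \left(- \frac{53}{36} + 1 \frac{1}{4 \cdot \frac{1}{10} \left(-12\right)}\right) + 52 = - 85 \left(- \frac{53}{36} + 1 \frac{1}{- \frac{24}{5}}\right) + 52 = - 85 \left(- \frac{53}{36} + 1 \left(- \frac{5}{24}\right)\right) + 52 = - 85 \left(- \frac{53}{36} - \frac{5}{24}\right) + 52 = \left(-85\right) \left(- \frac{121}{72}\right) + 52 = \frac{10285}{72} + 52 = \frac{14029}{72} \approx 194.85$)
$n{\left(E{\left(14,-14 \right)} \right)} - H = \frac{3}{-5 + 14} - \frac{14029}{72} = \frac{3}{9} - \frac{14029}{72} = 3 \cdot \frac{1}{9} - \frac{14029}{72} = \frac{1}{3} - \frac{14029}{72} = - \frac{14005}{72}$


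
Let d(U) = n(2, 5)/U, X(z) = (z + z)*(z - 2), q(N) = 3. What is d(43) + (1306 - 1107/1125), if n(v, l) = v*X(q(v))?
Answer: 7015961/5375 ≈ 1305.3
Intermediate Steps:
X(z) = 2*z*(-2 + z) (X(z) = (2*z)*(-2 + z) = 2*z*(-2 + z))
n(v, l) = 6*v (n(v, l) = v*(2*3*(-2 + 3)) = v*(2*3*1) = v*6 = 6*v)
d(U) = 12/U (d(U) = (6*2)/U = 12/U)
d(43) + (1306 - 1107/1125) = 12/43 + (1306 - 1107/1125) = 12*(1/43) + (1306 - 1107/1125) = 12/43 + (1306 - 1*123/125) = 12/43 + (1306 - 123/125) = 12/43 + 163127/125 = 7015961/5375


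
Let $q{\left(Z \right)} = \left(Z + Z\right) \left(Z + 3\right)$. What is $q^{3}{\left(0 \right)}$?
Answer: $0$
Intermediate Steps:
$q{\left(Z \right)} = 2 Z \left(3 + Z\right)$
$q^{3}{\left(0 \right)} = \left(2 \cdot 0 \left(3 + 0\right)\right)^{3} = \left(2 \cdot 0 \cdot 3\right)^{3} = 0^{3} = 0$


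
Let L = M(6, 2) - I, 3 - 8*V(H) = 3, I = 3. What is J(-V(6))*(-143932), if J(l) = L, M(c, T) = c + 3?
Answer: -863592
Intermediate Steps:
M(c, T) = 3 + c
V(H) = 0 (V(H) = 3/8 - ⅛*3 = 3/8 - 3/8 = 0)
L = 6 (L = (3 + 6) - 1*3 = 9 - 3 = 6)
J(l) = 6
J(-V(6))*(-143932) = 6*(-143932) = -863592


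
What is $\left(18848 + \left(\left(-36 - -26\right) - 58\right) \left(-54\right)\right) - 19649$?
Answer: $2871$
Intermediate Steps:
$\left(18848 + \left(\left(-36 - -26\right) - 58\right) \left(-54\right)\right) - 19649 = \left(18848 + \left(\left(-36 + 26\right) - 58\right) \left(-54\right)\right) - 19649 = \left(18848 + \left(-10 - 58\right) \left(-54\right)\right) - 19649 = \left(18848 - -3672\right) - 19649 = \left(18848 + 3672\right) - 19649 = 22520 - 19649 = 2871$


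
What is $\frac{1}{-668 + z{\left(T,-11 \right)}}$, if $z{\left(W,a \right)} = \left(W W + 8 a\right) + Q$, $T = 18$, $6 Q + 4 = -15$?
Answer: $- \frac{6}{2611} \approx -0.002298$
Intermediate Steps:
$Q = - \frac{19}{6}$ ($Q = - \frac{2}{3} + \frac{1}{6} \left(-15\right) = - \frac{2}{3} - \frac{5}{2} = - \frac{19}{6} \approx -3.1667$)
$z{\left(W,a \right)} = - \frac{19}{6} + W^{2} + 8 a$ ($z{\left(W,a \right)} = \left(W W + 8 a\right) - \frac{19}{6} = \left(W^{2} + 8 a\right) - \frac{19}{6} = - \frac{19}{6} + W^{2} + 8 a$)
$\frac{1}{-668 + z{\left(T,-11 \right)}} = \frac{1}{-668 + \left(- \frac{19}{6} + 18^{2} + 8 \left(-11\right)\right)} = \frac{1}{-668 - - \frac{1397}{6}} = \frac{1}{-668 + \frac{1397}{6}} = \frac{1}{- \frac{2611}{6}} = - \frac{6}{2611}$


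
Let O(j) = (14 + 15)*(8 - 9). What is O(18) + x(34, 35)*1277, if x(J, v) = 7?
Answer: 8910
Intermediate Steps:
O(j) = -29 (O(j) = 29*(-1) = -29)
O(18) + x(34, 35)*1277 = -29 + 7*1277 = -29 + 8939 = 8910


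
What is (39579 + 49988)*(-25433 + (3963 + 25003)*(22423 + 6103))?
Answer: 74005511460261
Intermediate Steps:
(39579 + 49988)*(-25433 + (3963 + 25003)*(22423 + 6103)) = 89567*(-25433 + 28966*28526) = 89567*(-25433 + 826284116) = 89567*826258683 = 74005511460261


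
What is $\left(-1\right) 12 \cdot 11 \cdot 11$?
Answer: $-1452$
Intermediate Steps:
$\left(-1\right) 12 \cdot 11 \cdot 11 = \left(-12\right) 11 \cdot 11 = \left(-132\right) 11 = -1452$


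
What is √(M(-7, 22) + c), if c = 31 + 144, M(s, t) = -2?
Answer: √173 ≈ 13.153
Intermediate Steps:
c = 175
√(M(-7, 22) + c) = √(-2 + 175) = √173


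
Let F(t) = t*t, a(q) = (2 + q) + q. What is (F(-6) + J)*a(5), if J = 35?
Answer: 852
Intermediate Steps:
a(q) = 2 + 2*q
F(t) = t²
(F(-6) + J)*a(5) = ((-6)² + 35)*(2 + 2*5) = (36 + 35)*(2 + 10) = 71*12 = 852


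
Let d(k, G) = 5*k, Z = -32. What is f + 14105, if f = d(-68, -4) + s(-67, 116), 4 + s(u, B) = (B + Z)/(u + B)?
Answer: 96339/7 ≈ 13763.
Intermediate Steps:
s(u, B) = -4 + (-32 + B)/(B + u) (s(u, B) = -4 + (B - 32)/(u + B) = -4 + (-32 + B)/(B + u))
f = -2396/7 (f = 5*(-68) + (-32 - 4*(-67) - 3*116)/(116 - 67) = -340 + (-32 + 268 - 348)/49 = -340 + (1/49)*(-112) = -340 - 16/7 = -2396/7 ≈ -342.29)
f + 14105 = -2396/7 + 14105 = 96339/7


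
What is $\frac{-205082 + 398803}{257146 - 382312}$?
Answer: $- \frac{193721}{125166} \approx -1.5477$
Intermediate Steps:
$\frac{-205082 + 398803}{257146 - 382312} = \frac{193721}{-125166} = 193721 \left(- \frac{1}{125166}\right) = - \frac{193721}{125166}$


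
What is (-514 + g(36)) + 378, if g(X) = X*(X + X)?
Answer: 2456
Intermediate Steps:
g(X) = 2*X² (g(X) = X*(2*X) = 2*X²)
(-514 + g(36)) + 378 = (-514 + 2*36²) + 378 = (-514 + 2*1296) + 378 = (-514 + 2592) + 378 = 2078 + 378 = 2456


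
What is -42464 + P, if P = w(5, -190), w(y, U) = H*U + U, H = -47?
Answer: -33724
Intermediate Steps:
w(y, U) = -46*U (w(y, U) = -47*U + U = -46*U)
P = 8740 (P = -46*(-190) = 8740)
-42464 + P = -42464 + 8740 = -33724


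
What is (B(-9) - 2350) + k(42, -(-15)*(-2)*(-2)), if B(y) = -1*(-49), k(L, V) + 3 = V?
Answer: -2244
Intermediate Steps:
k(L, V) = -3 + V
B(y) = 49
(B(-9) - 2350) + k(42, -(-15)*(-2)*(-2)) = (49 - 2350) + (-3 - (-15)*(-2)*(-2)) = -2301 + (-3 - 5*6*(-2)) = -2301 + (-3 - 30*(-2)) = -2301 + (-3 + 60) = -2301 + 57 = -2244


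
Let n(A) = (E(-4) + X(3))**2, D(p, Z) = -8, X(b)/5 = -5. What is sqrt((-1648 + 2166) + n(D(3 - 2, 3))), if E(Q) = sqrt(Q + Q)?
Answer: sqrt(1135 - 100*I*sqrt(2)) ≈ 33.755 - 2.0948*I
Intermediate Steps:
X(b) = -25 (X(b) = 5*(-5) = -25)
E(Q) = sqrt(2)*sqrt(Q) (E(Q) = sqrt(2*Q) = sqrt(2)*sqrt(Q))
n(A) = (-25 + 2*I*sqrt(2))**2 (n(A) = (sqrt(2)*sqrt(-4) - 25)**2 = (sqrt(2)*(2*I) - 25)**2 = (2*I*sqrt(2) - 25)**2 = (-25 + 2*I*sqrt(2))**2)
sqrt((-1648 + 2166) + n(D(3 - 2, 3))) = sqrt((-1648 + 2166) + (617 - 100*I*sqrt(2))) = sqrt(518 + (617 - 100*I*sqrt(2))) = sqrt(1135 - 100*I*sqrt(2))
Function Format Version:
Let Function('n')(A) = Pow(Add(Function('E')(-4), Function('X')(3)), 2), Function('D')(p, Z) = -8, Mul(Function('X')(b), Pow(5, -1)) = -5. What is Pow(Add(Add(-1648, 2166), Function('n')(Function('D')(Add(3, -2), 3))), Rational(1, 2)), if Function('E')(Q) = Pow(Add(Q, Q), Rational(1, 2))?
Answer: Pow(Add(1135, Mul(-100, I, Pow(2, Rational(1, 2)))), Rational(1, 2)) ≈ Add(33.755, Mul(-2.0948, I))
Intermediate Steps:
Function('X')(b) = -25 (Function('X')(b) = Mul(5, -5) = -25)
Function('E')(Q) = Mul(Pow(2, Rational(1, 2)), Pow(Q, Rational(1, 2))) (Function('E')(Q) = Pow(Mul(2, Q), Rational(1, 2)) = Mul(Pow(2, Rational(1, 2)), Pow(Q, Rational(1, 2))))
Function('n')(A) = Pow(Add(-25, Mul(2, I, Pow(2, Rational(1, 2)))), 2) (Function('n')(A) = Pow(Add(Mul(Pow(2, Rational(1, 2)), Pow(-4, Rational(1, 2))), -25), 2) = Pow(Add(Mul(Pow(2, Rational(1, 2)), Mul(2, I)), -25), 2) = Pow(Add(Mul(2, I, Pow(2, Rational(1, 2))), -25), 2) = Pow(Add(-25, Mul(2, I, Pow(2, Rational(1, 2)))), 2))
Pow(Add(Add(-1648, 2166), Function('n')(Function('D')(Add(3, -2), 3))), Rational(1, 2)) = Pow(Add(Add(-1648, 2166), Add(617, Mul(-100, I, Pow(2, Rational(1, 2))))), Rational(1, 2)) = Pow(Add(518, Add(617, Mul(-100, I, Pow(2, Rational(1, 2))))), Rational(1, 2)) = Pow(Add(1135, Mul(-100, I, Pow(2, Rational(1, 2)))), Rational(1, 2))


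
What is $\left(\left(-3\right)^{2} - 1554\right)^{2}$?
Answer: $2387025$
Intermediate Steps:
$\left(\left(-3\right)^{2} - 1554\right)^{2} = \left(9 - 1554\right)^{2} = \left(-1545\right)^{2} = 2387025$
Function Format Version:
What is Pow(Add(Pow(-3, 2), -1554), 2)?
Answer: 2387025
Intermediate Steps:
Pow(Add(Pow(-3, 2), -1554), 2) = Pow(Add(9, -1554), 2) = Pow(-1545, 2) = 2387025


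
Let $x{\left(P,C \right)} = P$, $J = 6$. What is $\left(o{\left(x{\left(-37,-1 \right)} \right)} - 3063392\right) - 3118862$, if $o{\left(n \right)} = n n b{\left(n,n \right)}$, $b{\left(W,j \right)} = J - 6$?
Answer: $-6182254$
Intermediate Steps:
$b{\left(W,j \right)} = 0$ ($b{\left(W,j \right)} = 6 - 6 = 0$)
$o{\left(n \right)} = 0$ ($o{\left(n \right)} = n n 0 = n^{2} \cdot 0 = 0$)
$\left(o{\left(x{\left(-37,-1 \right)} \right)} - 3063392\right) - 3118862 = \left(0 - 3063392\right) - 3118862 = -3063392 - 3118862 = -6182254$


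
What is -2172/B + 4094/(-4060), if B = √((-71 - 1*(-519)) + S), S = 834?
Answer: -2047/2030 - 1086*√1282/641 ≈ -61.670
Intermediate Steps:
B = √1282 (B = √((-71 - 1*(-519)) + 834) = √((-71 + 519) + 834) = √(448 + 834) = √1282 ≈ 35.805)
-2172/B + 4094/(-4060) = -2172*√1282/1282 + 4094/(-4060) = -1086*√1282/641 + 4094*(-1/4060) = -1086*√1282/641 - 2047/2030 = -2047/2030 - 1086*√1282/641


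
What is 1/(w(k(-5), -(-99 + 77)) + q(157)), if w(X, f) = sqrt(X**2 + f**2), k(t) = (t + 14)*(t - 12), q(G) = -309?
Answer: -309/71588 - sqrt(23893)/71588 ≈ -0.0064756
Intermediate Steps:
k(t) = (-12 + t)*(14 + t) (k(t) = (14 + t)*(-12 + t) = (-12 + t)*(14 + t))
1/(w(k(-5), -(-99 + 77)) + q(157)) = 1/(sqrt((-168 + (-5)**2 + 2*(-5))**2 + (-(-99 + 77))**2) - 309) = 1/(sqrt((-168 + 25 - 10)**2 + (-1*(-22))**2) - 309) = 1/(sqrt((-153)**2 + 22**2) - 309) = 1/(sqrt(23409 + 484) - 309) = 1/(sqrt(23893) - 309) = 1/(-309 + sqrt(23893))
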